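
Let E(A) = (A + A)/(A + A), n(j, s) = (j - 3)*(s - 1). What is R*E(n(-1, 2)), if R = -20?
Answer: -20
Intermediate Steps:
n(j, s) = (-1 + s)*(-3 + j) (n(j, s) = (-3 + j)*(-1 + s) = (-1 + s)*(-3 + j))
E(A) = 1 (E(A) = (2*A)/((2*A)) = (2*A)*(1/(2*A)) = 1)
R*E(n(-1, 2)) = -20*1 = -20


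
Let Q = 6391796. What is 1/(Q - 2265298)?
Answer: 1/4126498 ≈ 2.4234e-7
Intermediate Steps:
1/(Q - 2265298) = 1/(6391796 - 2265298) = 1/4126498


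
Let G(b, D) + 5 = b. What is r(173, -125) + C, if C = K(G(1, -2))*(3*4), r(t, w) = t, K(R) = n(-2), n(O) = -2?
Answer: 149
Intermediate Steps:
G(b, D) = -5 + b
K(R) = -2
C = -24 (C = -6*4 = -2*12 = -24)
r(173, -125) + C = 173 - 24 = 149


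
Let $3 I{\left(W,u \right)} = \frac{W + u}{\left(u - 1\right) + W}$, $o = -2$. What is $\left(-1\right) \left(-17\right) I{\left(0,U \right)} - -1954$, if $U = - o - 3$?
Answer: $\frac{11741}{6} \approx 1956.8$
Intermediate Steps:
$U = -1$ ($U = \left(-1\right) \left(-2\right) - 3 = 2 - 3 = -1$)
$I{\left(W,u \right)} = \frac{W + u}{3 \left(-1 + W + u\right)}$ ($I{\left(W,u \right)} = \frac{\left(W + u\right) \frac{1}{\left(u - 1\right) + W}}{3} = \frac{\left(W + u\right) \frac{1}{\left(-1 + u\right) + W}}{3} = \frac{\left(W + u\right) \frac{1}{-1 + W + u}}{3} = \frac{\frac{1}{-1 + W + u} \left(W + u\right)}{3} = \frac{W + u}{3 \left(-1 + W + u\right)}$)
$\left(-1\right) \left(-17\right) I{\left(0,U \right)} - -1954 = \left(-1\right) \left(-17\right) \frac{0 - 1}{3 \left(-1 + 0 - 1\right)} - -1954 = 17 \cdot \frac{1}{3} \frac{1}{-2} \left(-1\right) + 1954 = 17 \cdot \frac{1}{3} \left(- \frac{1}{2}\right) \left(-1\right) + 1954 = 17 \cdot \frac{1}{6} + 1954 = \frac{17}{6} + 1954 = \frac{11741}{6}$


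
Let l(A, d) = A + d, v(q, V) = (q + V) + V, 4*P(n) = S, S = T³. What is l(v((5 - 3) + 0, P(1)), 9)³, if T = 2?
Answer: 3375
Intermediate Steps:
S = 8 (S = 2³ = 8)
P(n) = 2 (P(n) = (¼)*8 = 2)
v(q, V) = q + 2*V (v(q, V) = (V + q) + V = q + 2*V)
l(v((5 - 3) + 0, P(1)), 9)³ = ((((5 - 3) + 0) + 2*2) + 9)³ = (((2 + 0) + 4) + 9)³ = ((2 + 4) + 9)³ = (6 + 9)³ = 15³ = 3375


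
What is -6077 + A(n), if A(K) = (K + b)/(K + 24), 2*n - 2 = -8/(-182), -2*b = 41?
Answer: -27678203/4554 ≈ -6077.8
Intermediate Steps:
b = -41/2 (b = -½*41 = -41/2 ≈ -20.500)
n = 93/91 (n = 1 + (-8/(-182))/2 = 1 + (-8*(-1/182))/2 = 1 + (½)*(4/91) = 1 + 2/91 = 93/91 ≈ 1.0220)
A(K) = (-41/2 + K)/(24 + K) (A(K) = (K - 41/2)/(K + 24) = (-41/2 + K)/(24 + K))
-6077 + A(n) = -6077 + (-41/2 + 93/91)/(24 + 93/91) = -6077 - 3545/182/(2277/91) = -6077 + (91/2277)*(-3545/182) = -6077 - 3545/4554 = -27678203/4554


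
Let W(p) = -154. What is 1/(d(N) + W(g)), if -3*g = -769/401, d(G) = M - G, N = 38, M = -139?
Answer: -1/331 ≈ -0.0030211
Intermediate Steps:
d(G) = -139 - G
g = 769/1203 (g = -(-769)/(3*401) = -⅓*(-769/401) = 769/1203 ≈ 0.63924)
1/(d(N) + W(g)) = 1/((-139 - 1*38) - 154) = 1/((-139 - 38) - 154) = 1/(-177 - 154) = 1/(-331) = -1/331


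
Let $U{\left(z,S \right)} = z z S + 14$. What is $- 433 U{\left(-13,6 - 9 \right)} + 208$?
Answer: $213677$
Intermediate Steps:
$U{\left(z,S \right)} = 14 + S z^{2}$ ($U{\left(z,S \right)} = z^{2} S + 14 = S z^{2} + 14 = 14 + S z^{2}$)
$- 433 U{\left(-13,6 - 9 \right)} + 208 = - 433 \left(14 + \left(6 - 9\right) \left(-13\right)^{2}\right) + 208 = - 433 \left(14 + \left(6 - 9\right) 169\right) + 208 = - 433 \left(14 - 507\right) + 208 = \left(-433\right) \left(-493\right) + 208 = 213469 + 208 = 213677$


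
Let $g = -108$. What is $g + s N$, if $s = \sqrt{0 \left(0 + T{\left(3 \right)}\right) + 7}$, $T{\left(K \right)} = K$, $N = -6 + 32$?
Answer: $-108 + 26 \sqrt{7} \approx -39.21$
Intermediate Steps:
$N = 26$
$s = \sqrt{7}$ ($s = \sqrt{0 \left(0 + 3\right) + 7} = \sqrt{0 \cdot 3 + 7} = \sqrt{0 + 7} = \sqrt{7} \approx 2.6458$)
$g + s N = -108 + \sqrt{7} \cdot 26 = -108 + 26 \sqrt{7}$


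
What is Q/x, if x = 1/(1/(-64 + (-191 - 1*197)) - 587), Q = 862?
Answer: -114355075/226 ≈ -5.0600e+5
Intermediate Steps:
x = -452/265325 (x = 1/(1/(-64 + (-191 - 197)) - 587) = 1/(1/(-64 - 388) - 587) = 1/(1/(-452) - 587) = 1/(-1/452 - 587) = 1/(-265325/452) = -452/265325 ≈ -0.0017036)
Q/x = 862/(-452/265325) = 862*(-265325/452) = -114355075/226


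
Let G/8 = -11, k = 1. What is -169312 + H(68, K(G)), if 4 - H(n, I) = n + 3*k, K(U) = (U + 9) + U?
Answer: -169379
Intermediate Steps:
G = -88 (G = 8*(-11) = -88)
K(U) = 9 + 2*U (K(U) = (9 + U) + U = 9 + 2*U)
H(n, I) = 1 - n (H(n, I) = 4 - (n + 3*1) = 4 - (n + 3) = 4 - (3 + n) = 4 + (-3 - n) = 1 - n)
-169312 + H(68, K(G)) = -169312 + (1 - 1*68) = -169312 + (1 - 68) = -169312 - 67 = -169379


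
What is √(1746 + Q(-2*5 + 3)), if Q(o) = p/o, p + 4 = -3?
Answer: √1747 ≈ 41.797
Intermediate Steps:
p = -7 (p = -4 - 3 = -7)
Q(o) = -7/o
√(1746 + Q(-2*5 + 3)) = √(1746 - 7/(-2*5 + 3)) = √(1746 - 7/(-10 + 3)) = √(1746 - 7/(-7)) = √(1746 - 7*(-⅐)) = √(1746 + 1) = √1747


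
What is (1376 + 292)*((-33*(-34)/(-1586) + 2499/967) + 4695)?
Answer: 6007653556020/766831 ≈ 7.8344e+6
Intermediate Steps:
(1376 + 292)*((-33*(-34)/(-1586) + 2499/967) + 4695) = 1668*((1122*(-1/1586) + 2499*(1/967)) + 4695) = 1668*((-561/793 + 2499/967) + 4695) = 1668*(1439220/766831 + 4695) = 1668*(3601710765/766831) = 6007653556020/766831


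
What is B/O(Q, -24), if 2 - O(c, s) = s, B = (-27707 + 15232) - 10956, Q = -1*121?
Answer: -23431/26 ≈ -901.19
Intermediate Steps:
Q = -121
B = -23431 (B = -12475 - 10956 = -23431)
O(c, s) = 2 - s
B/O(Q, -24) = -23431/(2 - 1*(-24)) = -23431/(2 + 24) = -23431/26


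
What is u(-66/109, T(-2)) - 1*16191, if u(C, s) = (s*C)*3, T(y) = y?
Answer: -1764423/109 ≈ -16187.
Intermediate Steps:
u(C, s) = 3*C*s (u(C, s) = (C*s)*3 = 3*C*s)
u(-66/109, T(-2)) - 1*16191 = 3*(-66/109)*(-2) - 1*16191 = 3*(-66*1/109)*(-2) - 16191 = 3*(-66/109)*(-2) - 16191 = 396/109 - 16191 = -1764423/109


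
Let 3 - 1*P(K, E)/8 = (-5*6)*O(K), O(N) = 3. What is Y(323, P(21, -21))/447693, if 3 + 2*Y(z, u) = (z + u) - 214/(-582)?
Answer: 309731/260557326 ≈ 0.0011887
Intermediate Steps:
P(K, E) = 744 (P(K, E) = 24 - 8*(-5*6)*3 = 24 - (-240)*3 = 24 - 8*(-90) = 24 + 720 = 744)
Y(z, u) = -383/291 + u/2 + z/2 (Y(z, u) = -3/2 + ((z + u) - 214/(-582))/2 = -3/2 + ((u + z) - 214*(-1/582))/2 = -3/2 + ((u + z) + 107/291)/2 = -3/2 + (107/291 + u + z)/2 = -3/2 + (107/582 + u/2 + z/2) = -383/291 + u/2 + z/2)
Y(323, P(21, -21))/447693 = (-383/291 + (½)*744 + (½)*323)/447693 = (-383/291 + 372 + 323/2)*(1/447693) = (309731/582)*(1/447693) = 309731/260557326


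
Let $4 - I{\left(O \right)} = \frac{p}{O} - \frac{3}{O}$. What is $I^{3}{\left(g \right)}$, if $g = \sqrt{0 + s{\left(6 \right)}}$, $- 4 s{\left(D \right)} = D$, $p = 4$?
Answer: $56 + \frac{142 i \sqrt{6}}{9} \approx 56.0 + 38.648 i$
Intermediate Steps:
$s{\left(D \right)} = - \frac{D}{4}$
$g = \frac{i \sqrt{6}}{2}$ ($g = \sqrt{0 - \frac{3}{2}} = \sqrt{- \frac{3}{2}} = \frac{i \sqrt{6}}{2} \approx 1.2247 i$)
$I{\left(O \right)} = 4 - \frac{1}{O}$ ($I{\left(O \right)} = 4 - \left(\frac{4}{O} - \frac{3}{O}\right) = 4 - \frac{1}{O}$)
$I^{3}{\left(g \right)} = \left(4 - \frac{1}{\frac{1}{2} i \sqrt{6}}\right)^{3} = \left(4 - - \frac{i \sqrt{6}}{3}\right)^{3} = \left(4 + \frac{i \sqrt{6}}{3}\right)^{3}$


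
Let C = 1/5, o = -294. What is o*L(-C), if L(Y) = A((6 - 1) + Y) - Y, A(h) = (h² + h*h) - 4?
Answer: -310758/25 ≈ -12430.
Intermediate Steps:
A(h) = -4 + 2*h² (A(h) = (h² + h²) - 4 = 2*h² - 4 = -4 + 2*h²)
C = ⅕ ≈ 0.20000
L(Y) = -4 - Y + 2*(5 + Y)² (L(Y) = (-4 + 2*((6 - 1) + Y)²) - Y = (-4 + 2*(5 + Y)²) - Y = -4 - Y + 2*(5 + Y)²)
o*L(-C) = -294*(-4 - (-1)/5 + 2*(5 - 1*⅕)²) = -294*(-4 - 1*(-⅕) + 2*(5 - ⅕)²) = -294*(-4 + ⅕ + 2*(24/5)²) = -294*(-4 + ⅕ + 2*(576/25)) = -294*(-4 + ⅕ + 1152/25) = -294*1057/25 = -310758/25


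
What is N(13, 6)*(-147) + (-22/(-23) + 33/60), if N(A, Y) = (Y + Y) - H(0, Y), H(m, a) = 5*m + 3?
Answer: -607887/460 ≈ -1321.5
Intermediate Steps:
H(m, a) = 3 + 5*m
N(A, Y) = -3 + 2*Y (N(A, Y) = (Y + Y) - (3 + 5*0) = 2*Y - (3 + 0) = 2*Y - 1*3 = 2*Y - 3 = -3 + 2*Y)
N(13, 6)*(-147) + (-22/(-23) + 33/60) = (-3 + 2*6)*(-147) + (-22/(-23) + 33/60) = (-3 + 12)*(-147) + (-22*(-1/23) + 33*(1/60)) = 9*(-147) + (22/23 + 11/20) = -1323 + 693/460 = -607887/460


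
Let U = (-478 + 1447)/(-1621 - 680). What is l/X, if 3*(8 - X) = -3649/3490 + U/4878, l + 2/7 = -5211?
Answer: -357245506423845/572312006882 ≈ -624.21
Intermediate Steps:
l = -36479/7 (l = -2/7 - 5211 = -36479/7 ≈ -5211.3)
U = -323/767 (U = 969/(-2301) = 969*(-1/2301) = -323/767 ≈ -0.42112)
X = 81758858126/9793182555 (X = 8 - (-3649/3490 - 323/767/4878)/3 = 8 - (-3649*1/3490 - 323/767*1/4878)/3 = 8 - (-3649/3490 - 323/3741426)/3 = 8 - ⅓*(-3413397686/3264394185) = 8 + 3413397686/9793182555 = 81758858126/9793182555 ≈ 8.3485)
l/X = -36479/(7*81758858126/9793182555) = -36479/7*9793182555/81758858126 = -357245506423845/572312006882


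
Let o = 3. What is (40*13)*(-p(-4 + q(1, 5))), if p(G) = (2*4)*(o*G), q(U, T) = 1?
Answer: 37440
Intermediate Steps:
p(G) = 24*G (p(G) = (2*4)*(3*G) = 8*(3*G) = 24*G)
(40*13)*(-p(-4 + q(1, 5))) = (40*13)*(-24*(-4 + 1)) = 520*(-24*(-3)) = 520*(-1*(-72)) = 520*72 = 37440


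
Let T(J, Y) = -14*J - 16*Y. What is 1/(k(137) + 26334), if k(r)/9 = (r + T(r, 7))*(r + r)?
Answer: -1/4641804 ≈ -2.1543e-7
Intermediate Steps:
T(J, Y) = -16*Y - 14*J
k(r) = 18*r*(-112 - 13*r) (k(r) = 9*((r + (-16*7 - 14*r))*(r + r)) = 9*((r + (-112 - 14*r))*(2*r)) = 9*((-112 - 13*r)*(2*r)) = 9*(2*r*(-112 - 13*r)) = 18*r*(-112 - 13*r))
1/(k(137) + 26334) = 1/(-18*137*(112 + 13*137) + 26334) = 1/(-18*137*(112 + 1781) + 26334) = 1/(-18*137*1893 + 26334) = 1/(-4668138 + 26334) = 1/(-4641804) = -1/4641804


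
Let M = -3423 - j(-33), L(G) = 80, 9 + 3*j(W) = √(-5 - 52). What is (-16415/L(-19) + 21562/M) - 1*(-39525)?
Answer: 1161667609037/29548816 + 21562*I*√57/35089219 ≈ 39314.0 + 0.0046393*I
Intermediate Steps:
j(W) = -3 + I*√57/3 (j(W) = -3 + √(-5 - 52)/3 = -3 + √(-57)/3 = -3 + (I*√57)/3 = -3 + I*√57/3)
M = -3420 - I*√57/3 (M = -3423 - (-3 + I*√57/3) = -3423 + (3 - I*√57/3) = -3420 - I*√57/3 ≈ -3420.0 - 2.5166*I)
(-16415/L(-19) + 21562/M) - 1*(-39525) = (-16415/80 + 21562/(-3420 - I*√57/3)) - 1*(-39525) = (-16415*1/80 + 21562/(-3420 - I*√57/3)) + 39525 = (-3283/16 + 21562/(-3420 - I*√57/3)) + 39525 = 629117/16 + 21562/(-3420 - I*√57/3)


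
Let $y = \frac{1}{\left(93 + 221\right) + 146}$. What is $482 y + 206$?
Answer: $\frac{47621}{230} \approx 207.05$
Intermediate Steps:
$y = \frac{1}{460}$ ($y = \frac{1}{314 + 146} = \frac{1}{460} \approx 0.0021739$)
$482 y + 206 = 482 \cdot \frac{1}{460} + 206 = \frac{241}{230} + 206 = \frac{47621}{230}$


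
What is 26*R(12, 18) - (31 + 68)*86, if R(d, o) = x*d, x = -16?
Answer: -13506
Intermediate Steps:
R(d, o) = -16*d
26*R(12, 18) - (31 + 68)*86 = 26*(-16*12) - (31 + 68)*86 = 26*(-192) - 99*86 = -4992 - 1*8514 = -4992 - 8514 = -13506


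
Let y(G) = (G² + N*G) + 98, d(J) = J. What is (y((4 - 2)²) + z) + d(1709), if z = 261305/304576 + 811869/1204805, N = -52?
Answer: 593193917986269/366954687680 ≈ 1616.5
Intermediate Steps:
y(G) = 98 + G² - 52*G (y(G) = (G² - 52*G) + 98 = 98 + G² - 52*G)
z = 562097383069/366954687680 (z = 261305*(1/304576) + 811869*(1/1204805) = 261305/304576 + 811869/1204805 = 562097383069/366954687680 ≈ 1.5318)
(y((4 - 2)²) + z) + d(1709) = ((98 + ((4 - 2)²)² - 52*(4 - 2)²) + 562097383069/366954687680) + 1709 = ((98 + (2²)² - 52*2²) + 562097383069/366954687680) + 1709 = ((98 + 4² - 52*4) + 562097383069/366954687680) + 1709 = ((98 + 16 - 208) + 562097383069/366954687680) + 1709 = (-94 + 562097383069/366954687680) + 1709 = -33931643258851/366954687680 + 1709 = 593193917986269/366954687680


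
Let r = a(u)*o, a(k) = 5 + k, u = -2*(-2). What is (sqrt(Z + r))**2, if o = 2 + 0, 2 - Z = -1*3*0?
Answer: 20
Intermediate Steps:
u = 4
Z = 2 (Z = 2 - (-1*3)*0 = 2 - (-3)*0 = 2 - 1*0 = 2 + 0 = 2)
o = 2
r = 18 (r = (5 + 4)*2 = 9*2 = 18)
(sqrt(Z + r))**2 = (sqrt(2 + 18))**2 = (sqrt(20))**2 = (2*sqrt(5))**2 = 20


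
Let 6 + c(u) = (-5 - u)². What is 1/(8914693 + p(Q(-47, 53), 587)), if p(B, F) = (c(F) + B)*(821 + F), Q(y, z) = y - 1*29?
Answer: 1/502252549 ≈ 1.9910e-9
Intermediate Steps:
c(u) = -6 + (-5 - u)²
Q(y, z) = -29 + y (Q(y, z) = y - 29 = -29 + y)
p(B, F) = (821 + F)*(-6 + B + (5 + F)²) (p(B, F) = ((-6 + (5 + F)²) + B)*(821 + F) = (-6 + B + (5 + F)²)*(821 + F) = (821 + F)*(-6 + B + (5 + F)²))
1/(8914693 + p(Q(-47, 53), 587)) = 1/(8914693 + (15599 + 587³ + 821*(-29 - 47) + 831*587² + 8229*587 + (-29 - 47)*587)) = 1/(8914693 + (15599 + 202262003 + 821*(-76) + 831*344569 + 4830423 - 76*587)) = 1/(8914693 + (15599 + 202262003 - 62396 + 286336839 + 4830423 - 44612)) = 1/(8914693 + 493337856) = 1/502252549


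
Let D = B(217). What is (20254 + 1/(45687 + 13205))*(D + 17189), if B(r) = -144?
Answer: 20331251608605/58892 ≈ 3.4523e+8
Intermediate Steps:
D = -144
(20254 + 1/(45687 + 13205))*(D + 17189) = (20254 + 1/(45687 + 13205))*(-144 + 17189) = (20254 + 1/58892)*17045 = (1192798569/58892)*17045 = 20331251608605/58892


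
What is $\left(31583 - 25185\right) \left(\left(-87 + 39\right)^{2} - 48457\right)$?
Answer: $-295286894$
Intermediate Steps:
$\left(31583 - 25185\right) \left(\left(-87 + 39\right)^{2} - 48457\right) = 6398 \left(\left(-48\right)^{2} - 48457\right) = 6398 \left(2304 - 48457\right) = 6398 \left(-46153\right) = -295286894$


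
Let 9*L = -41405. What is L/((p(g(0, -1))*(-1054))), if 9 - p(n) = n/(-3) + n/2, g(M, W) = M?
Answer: 41405/85374 ≈ 0.48498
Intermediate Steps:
p(n) = 9 - n/6 (p(n) = 9 - (n/(-3) + n/2) = 9 - (n*(-1/3) + n*(1/2)) = 9 - (-n/3 + n/2) = 9 - n/6)
L = -41405/9 (L = (1/9)*(-41405) = -41405/9 ≈ -4600.6)
L/((p(g(0, -1))*(-1054))) = -41405*(-1/(1054*(9 - 1/6*0)))/9 = -41405*(-1/(1054*(9 + 0)))/9 = -41405/(9*(9*(-1054))) = -41405/9/(-9486) = -41405/9*(-1/9486) = 41405/85374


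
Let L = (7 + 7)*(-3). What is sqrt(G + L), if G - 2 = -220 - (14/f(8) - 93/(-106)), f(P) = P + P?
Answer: I*sqrt(11764198)/212 ≈ 16.179*I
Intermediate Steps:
f(P) = 2*P
G = -93175/424 (G = 2 + (-220 - (14/((2*8)) - 93/(-106))) = 2 + (-220 - (14/16 - 93*(-1/106))) = 2 + (-220 - (14*(1/16) + 93/106)) = 2 + (-220 - (7/8 + 93/106)) = 2 + (-220 - 1*743/424) = 2 + (-220 - 743/424) = 2 - 94023/424 = -93175/424 ≈ -219.75)
L = -42 (L = 14*(-3) = -42)
sqrt(G + L) = sqrt(-93175/424 - 42) = sqrt(-110983/424) = I*sqrt(11764198)/212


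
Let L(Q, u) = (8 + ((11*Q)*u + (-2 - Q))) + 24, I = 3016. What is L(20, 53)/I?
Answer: 5835/1508 ≈ 3.8694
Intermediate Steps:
L(Q, u) = 30 - Q + 11*Q*u (L(Q, u) = (8 + (11*Q*u + (-2 - Q))) + 24 = (8 + (-2 - Q + 11*Q*u)) + 24 = (6 - Q + 11*Q*u) + 24 = 30 - Q + 11*Q*u)
L(20, 53)/I = (30 - 1*20 + 11*20*53)/3016 = (30 - 20 + 11660)*(1/3016) = 11670*(1/3016) = 5835/1508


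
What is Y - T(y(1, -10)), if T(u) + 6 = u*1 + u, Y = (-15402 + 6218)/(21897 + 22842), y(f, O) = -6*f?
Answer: 796118/44739 ≈ 17.795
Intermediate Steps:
Y = -9184/44739 ≈ -0.20528
T(u) = -6 + 2*u (T(u) = -6 + (u*1 + u) = -6 + (u + u) = -6 + 2*u)
Y - T(y(1, -10)) = -9184/44739 - (-6 + 2*(-6*1)) = -9184/44739 - (-6 + 2*(-6)) = -9184/44739 - (-6 - 12) = -9184/44739 - 1*(-18) = -9184/44739 + 18 = 796118/44739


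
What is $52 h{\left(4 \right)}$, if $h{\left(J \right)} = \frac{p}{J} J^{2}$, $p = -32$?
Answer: $-6656$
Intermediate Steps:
$h{\left(J \right)} = - 32 J$ ($h{\left(J \right)} = - \frac{32}{J} J^{2} = - 32 J$)
$52 h{\left(4 \right)} = 52 \left(\left(-32\right) 4\right) = 52 \left(-128\right) = -6656$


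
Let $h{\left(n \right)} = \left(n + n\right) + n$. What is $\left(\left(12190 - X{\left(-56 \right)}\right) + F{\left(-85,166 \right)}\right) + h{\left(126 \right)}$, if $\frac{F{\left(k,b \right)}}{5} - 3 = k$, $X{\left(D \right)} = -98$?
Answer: $12256$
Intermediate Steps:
$F{\left(k,b \right)} = 15 + 5 k$
$h{\left(n \right)} = 3 n$ ($h{\left(n \right)} = 2 n + n = 3 n$)
$\left(\left(12190 - X{\left(-56 \right)}\right) + F{\left(-85,166 \right)}\right) + h{\left(126 \right)} = \left(\left(12190 - -98\right) + \left(15 + 5 \left(-85\right)\right)\right) + 3 \cdot 126 = \left(\left(12190 + 98\right) + \left(15 - 425\right)\right) + 378 = \left(12288 - 410\right) + 378 = 11878 + 378 = 12256$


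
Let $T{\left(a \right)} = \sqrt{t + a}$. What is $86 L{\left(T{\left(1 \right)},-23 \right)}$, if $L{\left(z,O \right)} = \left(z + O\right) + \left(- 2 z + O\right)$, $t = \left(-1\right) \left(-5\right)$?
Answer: $-3956 - 86 \sqrt{6} \approx -4166.7$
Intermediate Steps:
$t = 5$
$T{\left(a \right)} = \sqrt{5 + a}$
$L{\left(z,O \right)} = - z + 2 O$ ($L{\left(z,O \right)} = \left(O + z\right) + \left(O - 2 z\right) = - z + 2 O$)
$86 L{\left(T{\left(1 \right)},-23 \right)} = 86 \left(- \sqrt{5 + 1} + 2 \left(-23\right)\right) = 86 \left(- \sqrt{6} - 46\right) = 86 \left(-46 - \sqrt{6}\right) = -3956 - 86 \sqrt{6}$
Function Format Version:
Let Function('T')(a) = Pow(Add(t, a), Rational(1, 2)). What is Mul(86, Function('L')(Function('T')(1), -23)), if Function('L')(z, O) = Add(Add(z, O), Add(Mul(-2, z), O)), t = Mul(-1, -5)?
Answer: Add(-3956, Mul(-86, Pow(6, Rational(1, 2)))) ≈ -4166.7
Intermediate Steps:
t = 5
Function('T')(a) = Pow(Add(5, a), Rational(1, 2))
Function('L')(z, O) = Add(Mul(-1, z), Mul(2, O)) (Function('L')(z, O) = Add(Add(O, z), Add(O, Mul(-2, z))) = Add(Mul(-1, z), Mul(2, O)))
Mul(86, Function('L')(Function('T')(1), -23)) = Mul(86, Add(Mul(-1, Pow(Add(5, 1), Rational(1, 2))), Mul(2, -23))) = Mul(86, Add(Mul(-1, Pow(6, Rational(1, 2))), -46)) = Mul(86, Add(-46, Mul(-1, Pow(6, Rational(1, 2))))) = Add(-3956, Mul(-86, Pow(6, Rational(1, 2))))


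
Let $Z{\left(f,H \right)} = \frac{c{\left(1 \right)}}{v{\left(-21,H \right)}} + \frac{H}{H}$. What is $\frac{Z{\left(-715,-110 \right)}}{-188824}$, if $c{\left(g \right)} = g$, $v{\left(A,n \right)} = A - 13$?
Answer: $- \frac{33}{6420016} \approx -5.1402 \cdot 10^{-6}$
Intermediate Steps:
$v{\left(A,n \right)} = -13 + A$
$Z{\left(f,H \right)} = \frac{33}{34}$ ($Z{\left(f,H \right)} = 1 \frac{1}{-13 - 21} + \frac{H}{H} = 1 \frac{1}{-34} + 1 = 1 \left(- \frac{1}{34}\right) + 1 = - \frac{1}{34} + 1 = \frac{33}{34}$)
$\frac{Z{\left(-715,-110 \right)}}{-188824} = \frac{33}{34 \left(-188824\right)} = \frac{33}{34} \left(- \frac{1}{188824}\right) = - \frac{33}{6420016}$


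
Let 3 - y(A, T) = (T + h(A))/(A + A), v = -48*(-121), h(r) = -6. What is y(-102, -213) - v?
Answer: -394813/68 ≈ -5806.1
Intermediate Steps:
v = 5808
y(A, T) = 3 - (-6 + T)/(2*A) (y(A, T) = 3 - (T - 6)/(A + A) = 3 - (-6 + T)/(2*A))
y(-102, -213) - v = (½)*(6 - 1*(-213) + 6*(-102))/(-102) - 1*5808 = (½)*(-1/102)*(6 + 213 - 612) - 5808 = (½)*(-1/102)*(-393) - 5808 = 131/68 - 5808 = -394813/68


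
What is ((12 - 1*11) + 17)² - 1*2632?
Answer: -2308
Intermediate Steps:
((12 - 1*11) + 17)² - 1*2632 = ((12 - 11) + 17)² - 2632 = (1 + 17)² - 2632 = 18² - 2632 = 324 - 2632 = -2308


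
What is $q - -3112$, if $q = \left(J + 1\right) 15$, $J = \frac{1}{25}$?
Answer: $\frac{15638}{5} \approx 3127.6$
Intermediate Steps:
$J = \frac{1}{25} \approx 0.04$
$q = \frac{78}{5}$ ($q = \left(\frac{1}{25} + 1\right) 15 = \frac{26}{25} \cdot 15 = \frac{78}{5} \approx 15.6$)
$q - -3112 = \frac{78}{5} - -3112 = \frac{78}{5} + 3112 = \frac{15638}{5}$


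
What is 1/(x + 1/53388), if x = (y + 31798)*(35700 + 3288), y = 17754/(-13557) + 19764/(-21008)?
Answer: 316774868436/392690816742532288571 ≈ 8.0668e-10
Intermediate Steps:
y = -53409715/23733788 (y = 17754*(-1/13557) + 19764*(-1/21008) = -5918/4519 - 4941/5252 = -53409715/23733788 ≈ -2.2504)
x = 7355413515069423/5933447 (x = (-53409715/23733788 + 31798)*(35700 + 3288) = (754633581109/23733788)*38988 = 7355413515069423/5933447 ≈ 1.2397e+9)
1/(x + 1/53388) = 1/(7355413515069423/5933447 + 1/53388) = 1/(392690816742532288571/316774868436) = 316774868436/392690816742532288571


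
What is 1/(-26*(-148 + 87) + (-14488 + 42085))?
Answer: 1/29183 ≈ 3.4267e-5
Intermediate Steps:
1/(-26*(-148 + 87) + (-14488 + 42085)) = 1/(-26*(-61) + 27597) = 1/(1586 + 27597) = 1/29183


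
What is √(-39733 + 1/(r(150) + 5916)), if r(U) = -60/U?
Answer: I*√34760736103682/29578 ≈ 199.33*I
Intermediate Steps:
√(-39733 + 1/(r(150) + 5916)) = √(-39733 + 1/(-60/150 + 5916)) = √(-39733 + 1/(-60*1/150 + 5916)) = √(-39733 + 1/(-⅖ + 5916)) = √(-39733 + 1/(29578/5)) = √(-39733 + 5/29578) = √(-1175222669/29578) = I*√34760736103682/29578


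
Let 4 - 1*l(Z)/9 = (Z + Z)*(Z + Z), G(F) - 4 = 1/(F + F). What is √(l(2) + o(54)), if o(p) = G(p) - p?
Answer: I*√51189/18 ≈ 12.569*I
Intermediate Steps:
G(F) = 4 + 1/(2*F) (G(F) = 4 + 1/(F + F) = 4 + 1/(2*F))
l(Z) = 36 - 36*Z² (l(Z) = 36 - 9*(Z + Z)*(Z + Z) = 36 - 9*2*Z*2*Z = 36 - 36*Z²)
o(p) = 4 + 1/(2*p) - p (o(p) = (4 + 1/(2*p)) - p = 4 + 1/(2*p) - p)
√(l(2) + o(54)) = √((36 - 36*2²) + (4 + (½)/54 - 1*54)) = √((36 - 36*4) + (4 + (½)*(1/54) - 54)) = √((36 - 144) + (4 + 1/108 - 54)) = √(-108 - 5399/108) = √(-17063/108) = I*√51189/18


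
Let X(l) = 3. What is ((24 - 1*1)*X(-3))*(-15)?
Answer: -1035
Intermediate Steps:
((24 - 1*1)*X(-3))*(-15) = ((24 - 1*1)*3)*(-15) = ((24 - 1)*3)*(-15) = (23*3)*(-15) = 69*(-15) = -1035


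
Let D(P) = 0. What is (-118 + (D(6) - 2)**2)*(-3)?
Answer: 342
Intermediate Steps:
(-118 + (D(6) - 2)**2)*(-3) = (-118 + (0 - 2)**2)*(-3) = (-118 + (-2)**2)*(-3) = (-118 + 4)*(-3) = -114*(-3) = 342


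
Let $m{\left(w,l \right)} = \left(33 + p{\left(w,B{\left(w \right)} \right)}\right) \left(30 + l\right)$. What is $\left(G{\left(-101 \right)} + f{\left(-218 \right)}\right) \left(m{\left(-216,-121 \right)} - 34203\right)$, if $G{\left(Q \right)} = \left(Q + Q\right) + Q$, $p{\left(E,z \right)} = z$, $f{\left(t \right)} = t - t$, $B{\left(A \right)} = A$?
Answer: $5317650$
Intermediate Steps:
$f{\left(t \right)} = 0$
$G{\left(Q \right)} = 3 Q$ ($G{\left(Q \right)} = 2 Q + Q = 3 Q$)
$m{\left(w,l \right)} = \left(30 + l\right) \left(33 + w\right)$ ($m{\left(w,l \right)} = \left(33 + w\right) \left(30 + l\right) = \left(30 + l\right) \left(33 + w\right)$)
$\left(G{\left(-101 \right)} + f{\left(-218 \right)}\right) \left(m{\left(-216,-121 \right)} - 34203\right) = \left(3 \left(-101\right) + 0\right) \left(\left(990 + 30 \left(-216\right) + 33 \left(-121\right) - -26136\right) - 34203\right) = \left(-303 + 0\right) \left(\left(990 - 6480 - 3993 + 26136\right) - 34203\right) = - 303 \left(16653 - 34203\right) = \left(-303\right) \left(-17550\right) = 5317650$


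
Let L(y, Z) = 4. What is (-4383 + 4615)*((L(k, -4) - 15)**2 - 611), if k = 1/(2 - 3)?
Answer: -113680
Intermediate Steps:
k = -1 (k = 1/(-1) = -1)
(-4383 + 4615)*((L(k, -4) - 15)**2 - 611) = (-4383 + 4615)*((4 - 15)**2 - 611) = 232*((-11)**2 - 611) = 232*(121 - 611) = 232*(-490) = -113680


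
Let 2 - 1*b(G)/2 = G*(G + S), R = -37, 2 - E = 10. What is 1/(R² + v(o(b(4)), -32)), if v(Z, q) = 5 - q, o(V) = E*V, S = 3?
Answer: 1/1406 ≈ 0.00071124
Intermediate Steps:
E = -8 (E = 2 - 1*10 = 2 - 10 = -8)
b(G) = 4 - 2*G*(3 + G) (b(G) = 4 - 2*G*(G + 3) = 4 - 2*G*(3 + G))
o(V) = -8*V
1/(R² + v(o(b(4)), -32)) = 1/((-37)² + (5 - 1*(-32))) = 1/(1369 + (5 + 32)) = 1/(1369 + 37) = 1/1406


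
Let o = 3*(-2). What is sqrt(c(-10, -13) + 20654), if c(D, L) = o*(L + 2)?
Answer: 4*sqrt(1295) ≈ 143.94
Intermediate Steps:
o = -6
c(D, L) = -12 - 6*L (c(D, L) = -6*(L + 2) = -6*(2 + L) = -12 - 6*L)
sqrt(c(-10, -13) + 20654) = sqrt((-12 - 6*(-13)) + 20654) = sqrt((-12 + 78) + 20654) = sqrt(66 + 20654) = sqrt(20720) = 4*sqrt(1295)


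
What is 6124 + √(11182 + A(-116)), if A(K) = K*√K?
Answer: 6124 + √(11182 - 232*I*√29) ≈ 6229.9 - 5.8982*I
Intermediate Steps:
A(K) = K^(3/2)
6124 + √(11182 + A(-116)) = 6124 + √(11182 + (-116)^(3/2)) = 6124 + √(11182 - 232*I*√29)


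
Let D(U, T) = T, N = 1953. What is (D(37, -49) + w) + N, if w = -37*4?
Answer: 1756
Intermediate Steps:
w = -148
(D(37, -49) + w) + N = (-49 - 148) + 1953 = -197 + 1953 = 1756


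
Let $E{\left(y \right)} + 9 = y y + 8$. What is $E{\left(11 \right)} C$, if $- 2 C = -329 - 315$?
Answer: $38640$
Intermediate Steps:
$C = 322$ ($C = - \frac{-329 - 315}{2} = \left(- \frac{1}{2}\right) \left(-644\right) = 322$)
$E{\left(y \right)} = -1 + y^{2}$ ($E{\left(y \right)} = -9 + \left(y y + 8\right) = -9 + \left(y^{2} + 8\right) = -9 + \left(8 + y^{2}\right) = -1 + y^{2}$)
$E{\left(11 \right)} C = \left(-1 + 11^{2}\right) 322 = \left(-1 + 121\right) 322 = 120 \cdot 322 = 38640$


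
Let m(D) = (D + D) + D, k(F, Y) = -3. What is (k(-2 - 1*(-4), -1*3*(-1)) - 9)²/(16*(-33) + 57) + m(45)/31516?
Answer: -1491573/4948012 ≈ -0.30145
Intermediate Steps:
m(D) = 3*D (m(D) = 2*D + D = 3*D)
(k(-2 - 1*(-4), -1*3*(-1)) - 9)²/(16*(-33) + 57) + m(45)/31516 = (-3 - 9)²/(16*(-33) + 57) + (3*45)/31516 = (-12)²/(-528 + 57) + 135*(1/31516) = 144/(-471) + 135/31516 = 144*(-1/471) + 135/31516 = -48/157 + 135/31516 = -1491573/4948012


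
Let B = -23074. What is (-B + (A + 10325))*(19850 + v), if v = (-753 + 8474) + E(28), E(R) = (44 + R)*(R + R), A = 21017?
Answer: 1719708848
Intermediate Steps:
E(R) = 2*R*(44 + R) (E(R) = (44 + R)*(2*R) = 2*R*(44 + R))
v = 11753 (v = (-753 + 8474) + 2*28*(44 + 28) = 7721 + 2*28*72 = 7721 + 4032 = 11753)
(-B + (A + 10325))*(19850 + v) = (-1*(-23074) + (21017 + 10325))*(19850 + 11753) = (23074 + 31342)*31603 = 54416*31603 = 1719708848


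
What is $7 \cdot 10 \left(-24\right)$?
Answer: $-1680$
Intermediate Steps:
$7 \cdot 10 \left(-24\right) = 70 \left(-24\right) = -1680$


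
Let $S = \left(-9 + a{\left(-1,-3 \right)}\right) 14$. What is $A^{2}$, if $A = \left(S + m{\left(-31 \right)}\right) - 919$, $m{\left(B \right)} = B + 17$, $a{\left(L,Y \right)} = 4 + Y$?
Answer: $1092025$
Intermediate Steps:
$m{\left(B \right)} = 17 + B$
$S = -112$ ($S = \left(-9 + \left(4 - 3\right)\right) 14 = \left(-9 + 1\right) 14 = \left(-8\right) 14 = -112$)
$A = -1045$ ($A = \left(-112 + \left(17 - 31\right)\right) - 919 = \left(-112 - 14\right) - 919 = -126 - 919 = -1045$)
$A^{2} = \left(-1045\right)^{2} = 1092025$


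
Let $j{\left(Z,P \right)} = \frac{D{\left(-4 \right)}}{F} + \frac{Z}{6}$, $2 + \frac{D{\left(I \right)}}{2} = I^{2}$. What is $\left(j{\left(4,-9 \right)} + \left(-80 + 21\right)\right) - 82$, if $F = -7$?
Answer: $- \frac{433}{3} \approx -144.33$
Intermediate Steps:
$D{\left(I \right)} = -4 + 2 I^{2}$
$j{\left(Z,P \right)} = -4 + \frac{Z}{6}$ ($j{\left(Z,P \right)} = \frac{-4 + 2 \left(-4\right)^{2}}{-7} + \frac{Z}{6} = \left(-4 + 2 \cdot 16\right) \left(- \frac{1}{7}\right) + Z \frac{1}{6} = \left(-4 + 32\right) \left(- \frac{1}{7}\right) + \frac{Z}{6} = 28 \left(- \frac{1}{7}\right) + \frac{Z}{6} = -4 + \frac{Z}{6}$)
$\left(j{\left(4,-9 \right)} + \left(-80 + 21\right)\right) - 82 = \left(\left(-4 + \frac{1}{6} \cdot 4\right) + \left(-80 + 21\right)\right) - 82 = \left(\left(-4 + \frac{2}{3}\right) - 59\right) - 82 = \left(- \frac{10}{3} - 59\right) - 82 = - \frac{187}{3} - 82 = - \frac{433}{3}$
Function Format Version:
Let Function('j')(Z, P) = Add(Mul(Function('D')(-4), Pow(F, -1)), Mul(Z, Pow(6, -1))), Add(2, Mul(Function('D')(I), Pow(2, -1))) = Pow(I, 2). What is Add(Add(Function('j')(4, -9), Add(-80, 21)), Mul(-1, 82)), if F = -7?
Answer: Rational(-433, 3) ≈ -144.33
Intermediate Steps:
Function('D')(I) = Add(-4, Mul(2, Pow(I, 2)))
Function('j')(Z, P) = Add(-4, Mul(Rational(1, 6), Z)) (Function('j')(Z, P) = Add(Mul(Add(-4, Mul(2, Pow(-4, 2))), Pow(-7, -1)), Mul(Z, Pow(6, -1))) = Add(Mul(Add(-4, Mul(2, 16)), Rational(-1, 7)), Mul(Z, Rational(1, 6))) = Add(Mul(Add(-4, 32), Rational(-1, 7)), Mul(Rational(1, 6), Z)) = Add(Mul(28, Rational(-1, 7)), Mul(Rational(1, 6), Z)) = Add(-4, Mul(Rational(1, 6), Z)))
Add(Add(Function('j')(4, -9), Add(-80, 21)), Mul(-1, 82)) = Add(Add(Add(-4, Mul(Rational(1, 6), 4)), Add(-80, 21)), Mul(-1, 82)) = Add(Add(Add(-4, Rational(2, 3)), -59), -82) = Add(Add(Rational(-10, 3), -59), -82) = Add(Rational(-187, 3), -82) = Rational(-433, 3)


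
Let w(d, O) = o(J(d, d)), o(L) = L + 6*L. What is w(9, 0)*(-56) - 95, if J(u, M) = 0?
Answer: -95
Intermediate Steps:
o(L) = 7*L
w(d, O) = 0 (w(d, O) = 7*0 = 0)
w(9, 0)*(-56) - 95 = 0*(-56) - 95 = 0 - 95 = -95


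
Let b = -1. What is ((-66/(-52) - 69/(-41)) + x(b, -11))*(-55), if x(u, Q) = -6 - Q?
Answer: -466235/1066 ≈ -437.37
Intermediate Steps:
((-66/(-52) - 69/(-41)) + x(b, -11))*(-55) = ((-66/(-52) - 69/(-41)) + (-6 - 1*(-11)))*(-55) = ((-66*(-1/52) - 69*(-1/41)) + (-6 + 11))*(-55) = ((33/26 + 69/41) + 5)*(-55) = (3147/1066 + 5)*(-55) = (8477/1066)*(-55) = -466235/1066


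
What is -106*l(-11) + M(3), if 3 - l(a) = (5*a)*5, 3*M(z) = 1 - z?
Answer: -88406/3 ≈ -29469.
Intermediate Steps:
M(z) = 1/3 - z/3 (M(z) = (1 - z)/3 = 1/3 - z/3)
l(a) = 3 - 25*a (l(a) = 3 - 5*a*5 = 3 - 25*a)
-106*l(-11) + M(3) = -106*(3 - 25*(-11)) + (1/3 - 1/3*3) = -106*(3 + 275) + (1/3 - 1) = -106*278 - 2/3 = -29468 - 2/3 = -88406/3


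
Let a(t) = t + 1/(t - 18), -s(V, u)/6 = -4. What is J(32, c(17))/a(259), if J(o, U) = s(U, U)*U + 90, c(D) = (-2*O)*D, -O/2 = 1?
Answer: 207501/31210 ≈ 6.6485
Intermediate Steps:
O = -2 (O = -2*1 = -2)
s(V, u) = 24 (s(V, u) = -6*(-4) = 24)
c(D) = 4*D (c(D) = (-2*(-2))*D = 4*D)
J(o, U) = 90 + 24*U (J(o, U) = 24*U + 90 = 90 + 24*U)
a(t) = t + 1/(-18 + t)
J(32, c(17))/a(259) = (90 + 24*(4*17))/(((1 + 259² - 18*259)/(-18 + 259))) = (90 + 24*68)/(((1 + 67081 - 4662)/241)) = (90 + 1632)/(((1/241)*62420)) = 1722/(62420/241) = 1722*(241/62420) = 207501/31210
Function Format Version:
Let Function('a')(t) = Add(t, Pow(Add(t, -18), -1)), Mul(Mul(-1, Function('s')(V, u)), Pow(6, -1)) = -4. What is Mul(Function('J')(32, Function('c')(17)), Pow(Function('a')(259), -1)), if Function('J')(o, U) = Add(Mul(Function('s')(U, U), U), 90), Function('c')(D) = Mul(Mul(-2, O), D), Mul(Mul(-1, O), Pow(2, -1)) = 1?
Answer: Rational(207501, 31210) ≈ 6.6485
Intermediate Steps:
O = -2 (O = Mul(-2, 1) = -2)
Function('s')(V, u) = 24 (Function('s')(V, u) = Mul(-6, -4) = 24)
Function('c')(D) = Mul(4, D) (Function('c')(D) = Mul(Mul(-2, -2), D) = Mul(4, D))
Function('J')(o, U) = Add(90, Mul(24, U)) (Function('J')(o, U) = Add(Mul(24, U), 90) = Add(90, Mul(24, U)))
Function('a')(t) = Add(t, Pow(Add(-18, t), -1))
Mul(Function('J')(32, Function('c')(17)), Pow(Function('a')(259), -1)) = Mul(Add(90, Mul(24, Mul(4, 17))), Pow(Mul(Pow(Add(-18, 259), -1), Add(1, Pow(259, 2), Mul(-18, 259))), -1)) = Mul(Add(90, Mul(24, 68)), Pow(Mul(Pow(241, -1), Add(1, 67081, -4662)), -1)) = Mul(Add(90, 1632), Pow(Mul(Rational(1, 241), 62420), -1)) = Mul(1722, Pow(Rational(62420, 241), -1)) = Mul(1722, Rational(241, 62420)) = Rational(207501, 31210)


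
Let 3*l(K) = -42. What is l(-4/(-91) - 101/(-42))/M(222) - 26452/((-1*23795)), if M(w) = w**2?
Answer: 651663619/586356390 ≈ 1.1114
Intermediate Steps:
l(K) = -14 (l(K) = (1/3)*(-42) = -14)
l(-4/(-91) - 101/(-42))/M(222) - 26452/((-1*23795)) = -14/(222**2) - 26452/((-1*23795)) = -14/49284 - 26452/(-23795) = -14*1/49284 - 26452*(-1/23795) = -7/24642 + 26452/23795 = 651663619/586356390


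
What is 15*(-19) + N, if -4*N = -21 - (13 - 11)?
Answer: -1117/4 ≈ -279.25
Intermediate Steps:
N = 23/4 (N = -(-21 - (13 - 11))/4 = -(-21 - 1*2)/4 = -(-21 - 2)/4 = -1/4*(-23) = 23/4 ≈ 5.7500)
15*(-19) + N = 15*(-19) + 23/4 = -285 + 23/4 = -1117/4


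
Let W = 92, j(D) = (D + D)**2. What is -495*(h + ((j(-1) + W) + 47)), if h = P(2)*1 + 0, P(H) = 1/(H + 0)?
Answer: -142065/2 ≈ -71033.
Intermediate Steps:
P(H) = 1/H
j(D) = 4*D**2 (j(D) = (2*D)**2 = 4*D**2)
h = 1/2 (h = 1/2 + 0 = 1/2 ≈ 0.50000)
-495*(h + ((j(-1) + W) + 47)) = -495*(1/2 + ((4*(-1)**2 + 92) + 47)) = -495*(1/2 + ((4*1 + 92) + 47)) = -495*(1/2 + ((4 + 92) + 47)) = -495*(1/2 + (96 + 47)) = -495*(1/2 + 143) = -495*287/2 = -142065/2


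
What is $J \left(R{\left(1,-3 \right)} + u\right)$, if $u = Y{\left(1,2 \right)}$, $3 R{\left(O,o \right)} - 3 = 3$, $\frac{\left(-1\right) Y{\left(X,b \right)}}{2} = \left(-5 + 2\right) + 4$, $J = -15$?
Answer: $0$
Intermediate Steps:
$Y{\left(X,b \right)} = -2$ ($Y{\left(X,b \right)} = - 2 \left(\left(-5 + 2\right) + 4\right) = - 2 \left(-3 + 4\right) = \left(-2\right) 1 = -2$)
$R{\left(O,o \right)} = 2$ ($R{\left(O,o \right)} = 1 + \frac{1}{3} \cdot 3 = 1 + 1 = 2$)
$u = -2$
$J \left(R{\left(1,-3 \right)} + u\right) = - 15 \left(2 - 2\right) = \left(-15\right) 0 = 0$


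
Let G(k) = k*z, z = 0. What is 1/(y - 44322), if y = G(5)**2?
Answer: -1/44322 ≈ -2.2562e-5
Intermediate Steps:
G(k) = 0 (G(k) = k*0 = 0)
y = 0 (y = 0**2 = 0)
1/(y - 44322) = 1/(0 - 44322) = 1/(-44322) = -1/44322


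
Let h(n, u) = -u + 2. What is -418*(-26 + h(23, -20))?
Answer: 1672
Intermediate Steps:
h(n, u) = 2 - u
-418*(-26 + h(23, -20)) = -418*(-26 + (2 - 1*(-20))) = -418*(-26 + (2 + 20)) = -418*(-26 + 22) = -418*(-4) = 1672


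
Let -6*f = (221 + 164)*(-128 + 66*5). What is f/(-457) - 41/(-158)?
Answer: 6200041/216618 ≈ 28.622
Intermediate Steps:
f = -38885/3 (f = -(221 + 164)*(-128 + 66*5)/6 = -385*(-128 + 330)/6 = -385*202/6 = -⅙*77770 = -38885/3 ≈ -12962.)
f/(-457) - 41/(-158) = -38885/3/(-457) - 41/(-158) = -38885/3*(-1/457) - 41*(-1/158) = 38885/1371 + 41/158 = 6200041/216618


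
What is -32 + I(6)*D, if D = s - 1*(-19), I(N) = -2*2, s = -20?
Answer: -28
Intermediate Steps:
I(N) = -4
D = -1 (D = -20 - 1*(-19) = -20 + 19 = -1)
-32 + I(6)*D = -32 - 4*(-1) = -32 + 4 = -28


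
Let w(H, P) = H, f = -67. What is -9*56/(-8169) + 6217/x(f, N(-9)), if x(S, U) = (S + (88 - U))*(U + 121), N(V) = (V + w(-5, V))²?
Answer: -1087013/21579775 ≈ -0.050372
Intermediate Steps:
N(V) = (-5 + V)² (N(V) = (V - 5)² = (-5 + V)²)
x(S, U) = (121 + U)*(88 + S - U) (x(S, U) = (88 + S - U)*(121 + U) = (121 + U)*(88 + S - U))
-9*56/(-8169) + 6217/x(f, N(-9)) = -9*56/(-8169) + 6217/(10648 - ((-5 - 9)²)² - 33*(-5 - 9)² + 121*(-67) - 67*(-5 - 9)²) = -504*(-1/8169) + 6217/(10648 - ((-14)²)² - 33*(-14)² - 8107 - 67*(-14)²) = 24/389 + 6217/(10648 - 1*196² - 33*196 - 8107 - 67*196) = 24/389 + 6217/(10648 - 1*38416 - 6468 - 8107 - 13132) = 24/389 + 6217/(10648 - 38416 - 6468 - 8107 - 13132) = 24/389 + 6217/(-55475) = 24/389 + 6217*(-1/55475) = 24/389 - 6217/55475 = -1087013/21579775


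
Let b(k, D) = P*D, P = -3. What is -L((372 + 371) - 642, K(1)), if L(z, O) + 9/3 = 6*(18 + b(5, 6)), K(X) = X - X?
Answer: 3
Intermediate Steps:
b(k, D) = -3*D
K(X) = 0
L(z, O) = -3 (L(z, O) = -3 + 6*(18 - 3*6) = -3 + 6*(18 - 18) = -3 + 6*0 = -3 + 0 = -3)
-L((372 + 371) - 642, K(1)) = -1*(-3) = 3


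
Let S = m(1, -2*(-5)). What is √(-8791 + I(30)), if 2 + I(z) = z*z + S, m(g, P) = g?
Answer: 2*I*√1973 ≈ 88.837*I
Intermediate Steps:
S = 1
I(z) = -1 + z² (I(z) = -2 + (z*z + 1) = -2 + (z² + 1) = -2 + (1 + z²) = -1 + z²)
√(-8791 + I(30)) = √(-8791 + (-1 + 30²)) = √(-8791 + (-1 + 900)) = √(-8791 + 899) = √(-7892) = 2*I*√1973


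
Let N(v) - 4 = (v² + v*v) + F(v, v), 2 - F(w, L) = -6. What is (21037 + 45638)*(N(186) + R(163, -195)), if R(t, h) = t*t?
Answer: 6385664775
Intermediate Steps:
R(t, h) = t²
F(w, L) = 8 (F(w, L) = 2 - 1*(-6) = 2 + 6 = 8)
N(v) = 12 + 2*v² (N(v) = 4 + ((v² + v*v) + 8) = 4 + ((v² + v²) + 8) = 4 + (2*v² + 8) = 4 + (8 + 2*v²) = 12 + 2*v²)
(21037 + 45638)*(N(186) + R(163, -195)) = (21037 + 45638)*((12 + 2*186²) + 163²) = 66675*((12 + 2*34596) + 26569) = 66675*((12 + 69192) + 26569) = 66675*(69204 + 26569) = 66675*95773 = 6385664775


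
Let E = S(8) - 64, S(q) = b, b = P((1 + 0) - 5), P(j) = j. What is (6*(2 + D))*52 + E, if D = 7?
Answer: 2740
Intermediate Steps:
b = -4 (b = (1 + 0) - 5 = 1 - 5 = -4)
S(q) = -4
E = -68 (E = -4 - 64 = -68)
(6*(2 + D))*52 + E = (6*(2 + 7))*52 - 68 = (6*9)*52 - 68 = 54*52 - 68 = 2808 - 68 = 2740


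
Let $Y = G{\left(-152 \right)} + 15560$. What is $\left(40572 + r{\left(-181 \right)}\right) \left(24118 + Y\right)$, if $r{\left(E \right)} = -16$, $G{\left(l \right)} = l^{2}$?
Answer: $2546186792$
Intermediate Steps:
$Y = 38664$ ($Y = \left(-152\right)^{2} + 15560 = 23104 + 15560 = 38664$)
$\left(40572 + r{\left(-181 \right)}\right) \left(24118 + Y\right) = \left(40572 - 16\right) \left(24118 + 38664\right) = 40556 \cdot 62782 = 2546186792$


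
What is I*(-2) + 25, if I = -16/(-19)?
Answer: 443/19 ≈ 23.316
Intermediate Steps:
I = 16/19 (I = -16*(-1/19) = 16/19 ≈ 0.84210)
I*(-2) + 25 = (16/19)*(-2) + 25 = -32/19 + 25 = 443/19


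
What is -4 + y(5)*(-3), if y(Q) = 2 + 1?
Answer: -13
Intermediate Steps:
y(Q) = 3
-4 + y(5)*(-3) = -4 + 3*(-3) = -4 - 9 = -13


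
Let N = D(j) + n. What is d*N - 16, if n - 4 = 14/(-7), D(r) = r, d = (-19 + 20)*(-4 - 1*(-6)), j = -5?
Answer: -22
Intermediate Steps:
d = 2 (d = 1*(-4 + 6) = 1*2 = 2)
n = 2 (n = 4 + 14/(-7) = 4 + 14*(-1/7) = 4 - 2 = 2)
N = -3 (N = -5 + 2 = -3)
d*N - 16 = 2*(-3) - 16 = -6 - 16 = -22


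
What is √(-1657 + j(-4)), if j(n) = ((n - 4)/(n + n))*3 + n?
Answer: I*√1658 ≈ 40.719*I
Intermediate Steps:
j(n) = n + 3*(-4 + n)/(2*n) (j(n) = ((-4 + n)/((2*n)))*3 + n = ((-4 + n)*(1/(2*n)))*3 + n = ((-4 + n)/(2*n))*3 + n = 3*(-4 + n)/(2*n) + n = n + 3*(-4 + n)/(2*n))
√(-1657 + j(-4)) = √(-1657 + (3/2 - 4 - 6/(-4))) = √(-1657 + (3/2 - 4 - 6*(-¼))) = √(-1657 + (3/2 - 4 + 3/2)) = √(-1657 - 1) = √(-1658) = I*√1658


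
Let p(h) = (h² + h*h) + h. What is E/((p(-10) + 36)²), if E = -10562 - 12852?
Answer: -11707/25538 ≈ -0.45842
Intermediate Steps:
E = -23414
p(h) = h + 2*h² (p(h) = (h² + h²) + h = 2*h² + h = h + 2*h²)
E/((p(-10) + 36)²) = -23414/(-10*(1 + 2*(-10)) + 36)² = -23414/(-10*(1 - 20) + 36)² = -23414/(-10*(-19) + 36)² = -23414/(190 + 36)² = -23414/(226²) = -23414/51076 = -23414*1/51076 = -11707/25538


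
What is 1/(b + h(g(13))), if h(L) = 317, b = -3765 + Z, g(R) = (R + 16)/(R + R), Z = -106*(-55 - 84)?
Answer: 1/11286 ≈ 8.8605e-5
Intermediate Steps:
Z = 14734 (Z = -106*(-139) = 14734)
g(R) = (16 + R)/(2*R) (g(R) = (16 + R)/((2*R)) = (16 + R)*(1/(2*R)) = (16 + R)/(2*R))
b = 10969 (b = -3765 + 14734 = 10969)
1/(b + h(g(13))) = 1/(10969 + 317) = 1/11286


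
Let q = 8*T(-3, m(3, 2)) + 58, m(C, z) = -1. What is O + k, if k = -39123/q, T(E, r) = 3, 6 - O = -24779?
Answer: 1993247/82 ≈ 24308.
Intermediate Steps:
O = 24785 (O = 6 - 1*(-24779) = 6 + 24779 = 24785)
q = 82 (q = 8*3 + 58 = 24 + 58 = 82)
k = -39123/82 ≈ -477.11
O + k = 24785 - 39123/82 = 1993247/82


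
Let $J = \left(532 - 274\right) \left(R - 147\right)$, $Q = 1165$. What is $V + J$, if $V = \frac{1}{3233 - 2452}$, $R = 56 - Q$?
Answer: $- \frac{253081487}{781} \approx -3.2405 \cdot 10^{5}$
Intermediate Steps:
$R = -1109$ ($R = 56 - 1165 = -1109$)
$V = \frac{1}{781} \approx 0.0012804$
$J = -324048$ ($J = \left(532 - 274\right) \left(-1109 - 147\right) = \left(532 + \left(-883 + 609\right)\right) \left(-1256\right) = \left(532 - 274\right) \left(-1256\right) = 258 \left(-1256\right) = -324048$)
$V + J = \frac{1}{781} - 324048 = - \frac{253081487}{781}$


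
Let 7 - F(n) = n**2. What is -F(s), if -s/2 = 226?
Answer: 204297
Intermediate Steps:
s = -452 (s = -2*226 = -452)
F(n) = 7 - n**2
-F(s) = -(7 - 1*(-452)**2) = -(7 - 1*204304) = -(7 - 204304) = -1*(-204297) = 204297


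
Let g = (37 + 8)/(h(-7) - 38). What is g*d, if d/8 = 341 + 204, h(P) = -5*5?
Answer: -21800/7 ≈ -3114.3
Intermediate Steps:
h(P) = -25
d = 4360 (d = 8*(341 + 204) = 8*545 = 4360)
g = -5/7 (g = (37 + 8)/(-25 - 38) = 45/(-63) = 45*(-1/63) = -5/7 ≈ -0.71429)
g*d = -5/7*4360 = -21800/7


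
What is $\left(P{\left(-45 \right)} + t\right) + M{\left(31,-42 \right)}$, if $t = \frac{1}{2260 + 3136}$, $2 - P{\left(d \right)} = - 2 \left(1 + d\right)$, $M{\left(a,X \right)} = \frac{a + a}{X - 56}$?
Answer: $- \frac{22905971}{264404} \approx -86.632$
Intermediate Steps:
$M{\left(a,X \right)} = \frac{2 a}{-56 + X}$
$P{\left(d \right)} = 4 + 2 d$ ($P{\left(d \right)} = 2 - - 2 \left(1 + d\right) = 2 - \left(-2 - 2 d\right) = 2 + \left(2 + 2 d\right) = 4 + 2 d$)
$t = \frac{1}{5396} \approx 0.00018532$
$\left(P{\left(-45 \right)} + t\right) + M{\left(31,-42 \right)} = \left(\left(4 + 2 \left(-45\right)\right) + \frac{1}{5396}\right) + 2 \cdot 31 \frac{1}{-56 - 42} = \left(\left(4 - 90\right) + \frac{1}{5396}\right) + 2 \cdot 31 \frac{1}{-98} = \left(-86 + \frac{1}{5396}\right) + 2 \cdot 31 \left(- \frac{1}{98}\right) = - \frac{464055}{5396} - \frac{31}{49} = - \frac{22905971}{264404}$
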